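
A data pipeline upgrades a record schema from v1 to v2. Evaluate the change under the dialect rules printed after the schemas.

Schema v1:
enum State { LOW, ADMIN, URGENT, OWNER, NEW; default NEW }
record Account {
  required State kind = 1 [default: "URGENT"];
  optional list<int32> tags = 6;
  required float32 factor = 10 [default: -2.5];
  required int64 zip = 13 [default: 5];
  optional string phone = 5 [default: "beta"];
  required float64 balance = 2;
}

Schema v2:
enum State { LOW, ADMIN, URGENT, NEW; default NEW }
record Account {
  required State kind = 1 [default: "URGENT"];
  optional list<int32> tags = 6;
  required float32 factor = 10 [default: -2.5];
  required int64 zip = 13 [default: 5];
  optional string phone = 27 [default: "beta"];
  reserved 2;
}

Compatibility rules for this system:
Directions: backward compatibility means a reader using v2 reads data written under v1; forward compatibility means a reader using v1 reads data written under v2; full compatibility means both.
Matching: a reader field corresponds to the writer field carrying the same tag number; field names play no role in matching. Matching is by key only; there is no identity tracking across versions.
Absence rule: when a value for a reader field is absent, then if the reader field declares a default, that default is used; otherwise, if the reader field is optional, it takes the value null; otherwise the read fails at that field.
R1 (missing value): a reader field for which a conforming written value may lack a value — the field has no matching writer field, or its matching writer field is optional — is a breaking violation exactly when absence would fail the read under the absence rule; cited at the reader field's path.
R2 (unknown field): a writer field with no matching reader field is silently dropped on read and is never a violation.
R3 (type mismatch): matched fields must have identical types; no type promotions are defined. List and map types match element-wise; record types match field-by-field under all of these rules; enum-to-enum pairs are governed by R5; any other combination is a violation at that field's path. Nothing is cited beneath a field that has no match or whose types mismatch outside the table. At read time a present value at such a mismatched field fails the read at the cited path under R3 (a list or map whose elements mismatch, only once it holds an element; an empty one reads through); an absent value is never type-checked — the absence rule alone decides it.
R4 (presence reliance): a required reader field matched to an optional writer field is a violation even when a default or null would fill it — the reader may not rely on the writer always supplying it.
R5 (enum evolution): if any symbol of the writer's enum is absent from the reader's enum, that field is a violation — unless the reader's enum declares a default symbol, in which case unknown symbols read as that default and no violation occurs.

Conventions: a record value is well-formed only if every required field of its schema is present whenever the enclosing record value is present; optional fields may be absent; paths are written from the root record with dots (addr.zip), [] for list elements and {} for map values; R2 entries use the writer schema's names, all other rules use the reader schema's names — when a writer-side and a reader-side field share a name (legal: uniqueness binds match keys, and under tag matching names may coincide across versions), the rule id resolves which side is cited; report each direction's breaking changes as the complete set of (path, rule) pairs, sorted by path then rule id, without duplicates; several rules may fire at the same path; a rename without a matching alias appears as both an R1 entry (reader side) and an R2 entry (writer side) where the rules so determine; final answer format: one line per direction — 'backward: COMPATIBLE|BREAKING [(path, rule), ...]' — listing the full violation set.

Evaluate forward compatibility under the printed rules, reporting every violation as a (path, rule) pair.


forward: BREAKING [(balance, R1)]

arrows below run writer -> reader for Account
forward on Account — v1 reading data written by v2:
  writer required, State -> State: reader kind maps from writer kind
  writer optional, list<int32> -> list<int32>: reader tags maps from writer tags
  writer required, float32 -> float32: reader factor maps from writer factor
  writer required, int64 -> int64: reader zip maps from writer zip
  phone: no writer match
  balance: no writer match
  phone (writer side), unknown to reader
  violation R1 at balance
  => forward: BREAKING (1)
diffs on Account not affecting the asked answer:
  enum State (field kind in record Account): symbol OWNER removed -> inert for the asked Account verdict: nothing fires
  field phone in record Account: tag 5 changed to 27 -> inert for the asked Account verdict: nothing fires


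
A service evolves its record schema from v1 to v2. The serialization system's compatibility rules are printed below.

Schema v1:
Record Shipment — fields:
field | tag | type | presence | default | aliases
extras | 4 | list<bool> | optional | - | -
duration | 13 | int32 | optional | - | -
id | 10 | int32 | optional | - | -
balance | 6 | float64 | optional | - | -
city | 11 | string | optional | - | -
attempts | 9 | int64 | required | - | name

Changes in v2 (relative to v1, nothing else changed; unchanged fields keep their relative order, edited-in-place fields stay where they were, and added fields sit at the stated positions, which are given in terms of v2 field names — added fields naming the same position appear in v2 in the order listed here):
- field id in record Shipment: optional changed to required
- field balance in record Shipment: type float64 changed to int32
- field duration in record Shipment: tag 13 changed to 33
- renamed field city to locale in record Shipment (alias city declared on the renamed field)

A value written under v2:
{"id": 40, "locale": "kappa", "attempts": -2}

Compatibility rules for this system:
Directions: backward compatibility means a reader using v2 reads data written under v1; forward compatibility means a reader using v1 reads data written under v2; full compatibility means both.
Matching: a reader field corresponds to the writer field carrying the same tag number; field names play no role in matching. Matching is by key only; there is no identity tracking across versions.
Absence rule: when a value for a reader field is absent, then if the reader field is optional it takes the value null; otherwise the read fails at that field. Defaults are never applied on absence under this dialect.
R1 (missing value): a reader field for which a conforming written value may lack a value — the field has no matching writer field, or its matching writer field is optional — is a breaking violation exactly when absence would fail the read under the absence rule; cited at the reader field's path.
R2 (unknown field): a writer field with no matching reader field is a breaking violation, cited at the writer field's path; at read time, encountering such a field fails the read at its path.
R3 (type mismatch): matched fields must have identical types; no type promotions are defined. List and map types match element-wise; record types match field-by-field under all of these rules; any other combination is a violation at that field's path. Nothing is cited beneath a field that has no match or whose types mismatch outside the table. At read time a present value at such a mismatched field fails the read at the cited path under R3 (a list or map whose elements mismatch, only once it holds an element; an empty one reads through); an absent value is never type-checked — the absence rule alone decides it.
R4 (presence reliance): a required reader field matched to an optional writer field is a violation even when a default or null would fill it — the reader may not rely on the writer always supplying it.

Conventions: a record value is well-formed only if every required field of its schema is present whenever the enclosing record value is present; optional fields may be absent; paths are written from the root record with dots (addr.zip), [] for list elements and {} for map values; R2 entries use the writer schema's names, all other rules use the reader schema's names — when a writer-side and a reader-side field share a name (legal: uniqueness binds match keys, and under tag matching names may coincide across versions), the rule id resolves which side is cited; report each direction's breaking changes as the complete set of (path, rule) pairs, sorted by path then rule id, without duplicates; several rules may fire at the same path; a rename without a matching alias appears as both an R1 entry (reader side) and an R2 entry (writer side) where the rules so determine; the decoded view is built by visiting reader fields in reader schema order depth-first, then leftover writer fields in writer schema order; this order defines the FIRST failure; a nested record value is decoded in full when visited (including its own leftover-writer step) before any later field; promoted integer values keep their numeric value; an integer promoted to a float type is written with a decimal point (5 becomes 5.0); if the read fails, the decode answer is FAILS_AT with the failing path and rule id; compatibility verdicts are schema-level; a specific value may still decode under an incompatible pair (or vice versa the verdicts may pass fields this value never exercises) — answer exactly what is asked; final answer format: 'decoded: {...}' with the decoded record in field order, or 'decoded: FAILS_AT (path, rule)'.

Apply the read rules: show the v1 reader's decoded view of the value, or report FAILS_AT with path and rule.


decoded: {"extras": null, "duration": null, "id": 40, "balance": null, "city": "kappa", "attempts": -2}

in Shipment below, arrows point writer -> reader
decode walk for Shipment under reader schema v1:
  extras := null (not supplied -> null)
  duration := null (not supplied -> null)
  id := 40
  balance := null (not supplied -> null)
  city := "kappa" (from writer locale)
  attempts := -2
  => decoded: {"extras": null, "duration": null, "id": 40, "balance": null, "city": "kappa", "attempts": -2}
the rest of the Shipment diff is inert for this question:
  field id in record Shipment: optional changed to required -> affects the rule determinations only; this particular Shipment value decodes identically
  field balance in record Shipment: type float64 changed to int32 -> affects the rule determinations only; this particular Shipment value decodes identically
  field duration in record Shipment: tag 13 changed to 33 -> affects the rule determinations only; this particular Shipment value decodes identically
  renamed field city to locale in record Shipment (alias city declared on the renamed field) -> inert under this dialect — no rule fires on Shipment and the result does not move


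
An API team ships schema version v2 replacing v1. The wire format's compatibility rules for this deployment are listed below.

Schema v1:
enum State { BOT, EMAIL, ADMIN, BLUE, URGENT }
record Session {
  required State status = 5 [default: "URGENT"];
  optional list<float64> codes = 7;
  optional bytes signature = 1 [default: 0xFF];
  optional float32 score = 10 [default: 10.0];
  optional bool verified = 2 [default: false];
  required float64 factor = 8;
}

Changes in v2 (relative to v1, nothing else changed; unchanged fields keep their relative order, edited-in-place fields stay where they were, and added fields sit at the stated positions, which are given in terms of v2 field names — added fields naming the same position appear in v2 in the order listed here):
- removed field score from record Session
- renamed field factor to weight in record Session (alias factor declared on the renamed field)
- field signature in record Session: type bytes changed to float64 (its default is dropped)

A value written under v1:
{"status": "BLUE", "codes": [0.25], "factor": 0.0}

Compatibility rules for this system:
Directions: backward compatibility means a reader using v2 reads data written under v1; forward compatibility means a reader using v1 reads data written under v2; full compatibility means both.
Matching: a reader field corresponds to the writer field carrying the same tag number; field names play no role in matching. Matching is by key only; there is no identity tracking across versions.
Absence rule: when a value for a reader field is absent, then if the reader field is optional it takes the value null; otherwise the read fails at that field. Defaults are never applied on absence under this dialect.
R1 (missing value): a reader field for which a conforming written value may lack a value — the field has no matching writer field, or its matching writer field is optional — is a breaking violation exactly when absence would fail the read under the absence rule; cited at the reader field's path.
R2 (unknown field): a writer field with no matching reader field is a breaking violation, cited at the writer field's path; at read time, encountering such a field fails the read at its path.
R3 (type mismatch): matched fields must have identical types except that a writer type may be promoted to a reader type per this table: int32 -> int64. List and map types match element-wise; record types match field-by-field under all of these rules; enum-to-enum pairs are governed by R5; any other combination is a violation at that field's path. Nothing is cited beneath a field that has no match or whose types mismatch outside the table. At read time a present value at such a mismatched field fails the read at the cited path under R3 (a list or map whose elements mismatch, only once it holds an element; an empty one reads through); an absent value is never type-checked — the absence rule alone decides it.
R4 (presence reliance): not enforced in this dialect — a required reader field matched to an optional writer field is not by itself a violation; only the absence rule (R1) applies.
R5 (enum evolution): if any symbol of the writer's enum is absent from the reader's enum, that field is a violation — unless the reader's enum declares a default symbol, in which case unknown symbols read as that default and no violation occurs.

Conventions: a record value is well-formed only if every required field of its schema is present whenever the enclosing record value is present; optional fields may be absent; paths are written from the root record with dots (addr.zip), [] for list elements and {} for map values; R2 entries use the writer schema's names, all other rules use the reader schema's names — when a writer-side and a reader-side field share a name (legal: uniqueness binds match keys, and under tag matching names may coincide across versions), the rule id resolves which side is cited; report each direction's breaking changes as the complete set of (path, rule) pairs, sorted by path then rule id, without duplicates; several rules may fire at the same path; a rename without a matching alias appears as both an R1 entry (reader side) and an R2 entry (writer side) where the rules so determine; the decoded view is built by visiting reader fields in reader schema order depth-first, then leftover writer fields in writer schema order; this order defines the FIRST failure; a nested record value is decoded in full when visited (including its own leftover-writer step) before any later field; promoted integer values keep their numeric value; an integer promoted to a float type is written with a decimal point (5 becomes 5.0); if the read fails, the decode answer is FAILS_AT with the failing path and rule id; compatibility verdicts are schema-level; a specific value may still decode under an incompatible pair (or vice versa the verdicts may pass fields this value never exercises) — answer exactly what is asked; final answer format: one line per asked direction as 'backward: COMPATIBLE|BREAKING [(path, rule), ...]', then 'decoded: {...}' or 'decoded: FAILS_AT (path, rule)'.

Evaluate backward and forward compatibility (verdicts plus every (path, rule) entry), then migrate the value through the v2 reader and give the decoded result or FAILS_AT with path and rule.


the writer's type comes first in each Session pair
backward on Session — v2 reading data written by v1:
  status <- status (State -> State, writer required)
  codes <- codes (list<float64> -> list<float64>, writer optional)
  signature <- signature (bytes -> float64, writer optional)
  verified <- verified (bool -> bool, writer optional)
  weight <- factor (float64 -> float64, writer required)
  writer score: unknown to reader
  rule R2 violated at score
  rule R3 violated at signature
  backward on Session therefore BREAKING (2)
forward on Session — v1 reading data written by v2:
  status <- status (State -> State, writer required)
  codes <- codes (list<float64> -> list<float64>, writer optional)
  signature <- signature (float64 -> bytes, writer optional)
  score has no writer counterpart
  verified <- verified (bool -> bool, writer optional)
  factor <- weight (float64 -> float64, writer required)
  rule R3 violated at signature
  forward on Session therefore BREAKING (1)
decoding the Session value with the v2 reader:
  status := "BLUE"
  codes := [0.25]
  signature := null (missing; optional => null)
  verified := null (missing; optional => null)
  weight := 0.0 (from writer factor)
  => decoded: {"status": "BLUE", "codes": [0.25], "signature": null, "verified": null, "weight": 0.0}

backward: BREAKING [(score, R2), (signature, R3)]; forward: BREAKING [(signature, R3)]; decoded: {"status": "BLUE", "codes": [0.25], "signature": null, "verified": null, "weight": 0.0}


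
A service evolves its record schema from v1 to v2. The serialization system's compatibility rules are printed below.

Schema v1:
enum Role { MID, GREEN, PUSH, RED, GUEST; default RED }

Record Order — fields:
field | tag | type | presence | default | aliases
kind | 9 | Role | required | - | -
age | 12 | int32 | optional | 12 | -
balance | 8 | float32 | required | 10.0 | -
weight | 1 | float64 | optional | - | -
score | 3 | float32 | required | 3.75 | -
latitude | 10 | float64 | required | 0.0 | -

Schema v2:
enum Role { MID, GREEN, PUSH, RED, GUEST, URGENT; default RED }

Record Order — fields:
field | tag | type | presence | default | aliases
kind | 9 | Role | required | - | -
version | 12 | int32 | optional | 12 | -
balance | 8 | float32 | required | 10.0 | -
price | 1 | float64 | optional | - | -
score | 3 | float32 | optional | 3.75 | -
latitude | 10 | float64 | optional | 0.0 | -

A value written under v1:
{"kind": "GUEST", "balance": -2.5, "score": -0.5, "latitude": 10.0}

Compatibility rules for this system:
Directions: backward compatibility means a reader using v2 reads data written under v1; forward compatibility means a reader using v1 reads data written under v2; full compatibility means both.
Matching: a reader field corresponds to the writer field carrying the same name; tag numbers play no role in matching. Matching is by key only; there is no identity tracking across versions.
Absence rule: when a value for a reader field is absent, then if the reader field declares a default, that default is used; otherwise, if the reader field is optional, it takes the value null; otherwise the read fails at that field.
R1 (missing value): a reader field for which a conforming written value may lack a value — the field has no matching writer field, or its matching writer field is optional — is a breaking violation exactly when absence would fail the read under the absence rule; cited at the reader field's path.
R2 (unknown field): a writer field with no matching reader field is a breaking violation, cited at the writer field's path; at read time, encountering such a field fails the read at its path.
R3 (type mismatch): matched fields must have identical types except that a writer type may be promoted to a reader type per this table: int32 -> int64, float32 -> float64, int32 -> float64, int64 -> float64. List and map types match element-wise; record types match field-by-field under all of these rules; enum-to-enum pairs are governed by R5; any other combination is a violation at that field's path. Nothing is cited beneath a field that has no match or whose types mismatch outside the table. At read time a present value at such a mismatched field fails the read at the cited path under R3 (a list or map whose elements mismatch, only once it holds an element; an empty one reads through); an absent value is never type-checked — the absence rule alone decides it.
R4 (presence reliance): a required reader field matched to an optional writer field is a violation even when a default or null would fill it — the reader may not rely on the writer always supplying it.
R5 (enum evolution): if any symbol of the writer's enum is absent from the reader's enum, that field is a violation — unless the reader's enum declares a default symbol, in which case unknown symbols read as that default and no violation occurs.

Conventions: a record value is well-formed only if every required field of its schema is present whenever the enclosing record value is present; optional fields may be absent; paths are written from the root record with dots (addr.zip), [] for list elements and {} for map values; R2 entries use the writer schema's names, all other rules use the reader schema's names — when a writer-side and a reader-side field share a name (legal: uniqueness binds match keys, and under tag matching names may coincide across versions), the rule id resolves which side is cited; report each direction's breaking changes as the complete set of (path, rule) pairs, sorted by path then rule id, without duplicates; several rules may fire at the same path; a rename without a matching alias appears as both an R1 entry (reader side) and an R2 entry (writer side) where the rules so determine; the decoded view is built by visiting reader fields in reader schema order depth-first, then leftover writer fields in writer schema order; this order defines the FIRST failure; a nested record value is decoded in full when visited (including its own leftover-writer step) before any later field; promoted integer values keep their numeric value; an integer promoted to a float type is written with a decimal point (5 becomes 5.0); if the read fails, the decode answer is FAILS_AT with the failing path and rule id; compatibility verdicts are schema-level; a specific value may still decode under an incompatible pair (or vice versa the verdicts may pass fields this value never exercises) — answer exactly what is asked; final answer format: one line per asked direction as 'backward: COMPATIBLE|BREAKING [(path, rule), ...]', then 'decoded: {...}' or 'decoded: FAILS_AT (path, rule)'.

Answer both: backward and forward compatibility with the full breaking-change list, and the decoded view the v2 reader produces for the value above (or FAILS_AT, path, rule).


backward: BREAKING [(age, R2), (weight, R2)]; forward: BREAKING [(latitude, R4), (price, R2), (score, R4), (version, R2)]; decoded: {"kind": "GUEST", "version": 12, "balance": -2.5, "price": null, "score": -0.5, "latitude": 10.0}

arrows below run writer -> reader for Order
checking backward for Order: reader v2 against writer v1:
  kind <- kind (Role -> Role, writer required)
  version: no writer match
  balance <- balance (float32 -> float32, writer required)
  price: no writer match
  score <- score (float32 -> float32, writer required)
  latitude <- latitude (float64 -> float64, writer required)
  writer field age has no reader counterpart
  writer field weight has no reader counterpart
  breaking: (age, R2)
  breaking: (weight, R2)
  => 2 violation(s): backward is BREAKING for Order
checking forward for Order: reader v1 against writer v2:
  kind <- kind (Role -> Role, writer required)
  age: no writer match
  balance <- balance (float32 -> float32, writer required)
  weight: no writer match
  score <- score (float32 -> float32, writer optional)
  latitude <- latitude (float64 -> float64, writer optional)
  writer field version has no reader counterpart
  writer field price has no reader counterpart
  breaking: (latitude, R4)
  breaking: (price, R2)
  breaking: (score, R4)
  breaking: (version, R2)
  => 4 violation(s): forward is BREAKING for Order
decode (reader v2):
  kind := "GUEST"
  version := 12 (no value, default fills)
  balance := -2.5
  price := null (not supplied -> null)
  score := -0.5
  latitude := 10.0
  => decoded: {"kind": "GUEST", "version": 12, "balance": -2.5, "price": null, "score": -0.5, "latitude": 10.0}


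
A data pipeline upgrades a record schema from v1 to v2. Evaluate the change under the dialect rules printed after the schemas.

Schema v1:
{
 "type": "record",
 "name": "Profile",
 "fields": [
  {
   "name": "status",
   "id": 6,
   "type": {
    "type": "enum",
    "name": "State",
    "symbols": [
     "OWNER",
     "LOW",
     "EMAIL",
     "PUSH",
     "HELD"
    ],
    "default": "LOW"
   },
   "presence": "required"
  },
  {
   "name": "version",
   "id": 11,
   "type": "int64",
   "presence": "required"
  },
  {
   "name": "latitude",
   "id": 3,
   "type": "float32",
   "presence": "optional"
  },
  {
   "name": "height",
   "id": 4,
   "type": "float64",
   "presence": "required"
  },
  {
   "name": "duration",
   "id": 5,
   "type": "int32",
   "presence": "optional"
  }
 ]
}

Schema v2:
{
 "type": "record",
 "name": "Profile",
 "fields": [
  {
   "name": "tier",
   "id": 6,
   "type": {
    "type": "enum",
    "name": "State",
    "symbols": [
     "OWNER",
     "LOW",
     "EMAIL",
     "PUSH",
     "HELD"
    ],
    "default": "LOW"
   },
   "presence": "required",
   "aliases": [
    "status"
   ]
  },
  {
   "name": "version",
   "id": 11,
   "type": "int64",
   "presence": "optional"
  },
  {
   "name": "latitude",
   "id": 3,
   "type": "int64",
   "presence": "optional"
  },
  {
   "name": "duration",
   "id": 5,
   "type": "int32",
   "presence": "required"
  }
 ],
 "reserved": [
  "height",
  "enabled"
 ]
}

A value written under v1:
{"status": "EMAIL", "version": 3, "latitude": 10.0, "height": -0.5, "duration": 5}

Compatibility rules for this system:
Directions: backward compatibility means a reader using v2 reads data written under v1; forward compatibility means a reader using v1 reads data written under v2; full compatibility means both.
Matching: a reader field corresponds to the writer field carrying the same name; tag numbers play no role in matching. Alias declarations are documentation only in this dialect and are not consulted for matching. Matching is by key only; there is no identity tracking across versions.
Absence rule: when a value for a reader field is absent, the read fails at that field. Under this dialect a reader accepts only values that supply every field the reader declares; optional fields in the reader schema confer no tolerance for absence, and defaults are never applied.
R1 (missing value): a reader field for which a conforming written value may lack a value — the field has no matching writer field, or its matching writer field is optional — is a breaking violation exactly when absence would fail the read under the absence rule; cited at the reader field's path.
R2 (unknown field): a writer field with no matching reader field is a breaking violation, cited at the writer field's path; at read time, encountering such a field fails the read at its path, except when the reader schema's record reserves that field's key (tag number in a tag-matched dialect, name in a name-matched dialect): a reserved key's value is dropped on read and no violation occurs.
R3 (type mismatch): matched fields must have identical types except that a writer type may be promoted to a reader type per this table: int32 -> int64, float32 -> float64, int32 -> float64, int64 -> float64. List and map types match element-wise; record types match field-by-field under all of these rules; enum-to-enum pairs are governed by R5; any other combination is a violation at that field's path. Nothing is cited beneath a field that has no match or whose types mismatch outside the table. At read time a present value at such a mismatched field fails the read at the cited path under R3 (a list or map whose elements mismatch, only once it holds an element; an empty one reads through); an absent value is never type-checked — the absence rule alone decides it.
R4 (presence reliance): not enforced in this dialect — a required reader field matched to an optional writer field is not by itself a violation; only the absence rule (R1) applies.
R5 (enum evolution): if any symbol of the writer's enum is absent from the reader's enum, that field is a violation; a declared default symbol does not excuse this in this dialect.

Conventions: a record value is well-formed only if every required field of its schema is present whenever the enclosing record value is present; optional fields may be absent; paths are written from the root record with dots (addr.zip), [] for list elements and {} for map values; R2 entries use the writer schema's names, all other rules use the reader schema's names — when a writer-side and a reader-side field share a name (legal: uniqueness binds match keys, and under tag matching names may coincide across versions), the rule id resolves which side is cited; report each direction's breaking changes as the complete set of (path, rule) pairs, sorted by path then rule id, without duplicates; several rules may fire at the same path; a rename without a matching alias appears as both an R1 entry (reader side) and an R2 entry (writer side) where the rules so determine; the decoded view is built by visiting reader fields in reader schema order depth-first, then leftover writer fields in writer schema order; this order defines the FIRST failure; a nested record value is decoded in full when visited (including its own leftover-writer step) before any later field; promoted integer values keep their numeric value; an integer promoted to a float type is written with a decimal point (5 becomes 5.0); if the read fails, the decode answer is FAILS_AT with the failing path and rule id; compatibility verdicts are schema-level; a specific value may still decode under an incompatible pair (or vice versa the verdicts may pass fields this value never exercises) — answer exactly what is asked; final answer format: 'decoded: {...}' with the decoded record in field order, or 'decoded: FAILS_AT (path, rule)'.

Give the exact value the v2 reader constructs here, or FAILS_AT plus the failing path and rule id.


each type pair in Profile: writer, then reader
migrating the Profile value to v2:
  read fails at tier under R1 (no fill)
  => FAILS_AT (tier, R1)
the rest of the Profile diff is inert for this question:
  field version in record Profile: required changed to optional -> shifts the Profile verdicts, not this decode
  field latitude in record Profile: type float32 changed to int64 -> shifts the Profile verdicts, not this decode
  removed field height from record Profile (its key "height" joins the reserved list) -> shifts the Profile verdicts, not this decode
  field duration in record Profile: optional changed to required -> shifts the Profile verdicts, not this decode

decoded: FAILS_AT (tier, R1)


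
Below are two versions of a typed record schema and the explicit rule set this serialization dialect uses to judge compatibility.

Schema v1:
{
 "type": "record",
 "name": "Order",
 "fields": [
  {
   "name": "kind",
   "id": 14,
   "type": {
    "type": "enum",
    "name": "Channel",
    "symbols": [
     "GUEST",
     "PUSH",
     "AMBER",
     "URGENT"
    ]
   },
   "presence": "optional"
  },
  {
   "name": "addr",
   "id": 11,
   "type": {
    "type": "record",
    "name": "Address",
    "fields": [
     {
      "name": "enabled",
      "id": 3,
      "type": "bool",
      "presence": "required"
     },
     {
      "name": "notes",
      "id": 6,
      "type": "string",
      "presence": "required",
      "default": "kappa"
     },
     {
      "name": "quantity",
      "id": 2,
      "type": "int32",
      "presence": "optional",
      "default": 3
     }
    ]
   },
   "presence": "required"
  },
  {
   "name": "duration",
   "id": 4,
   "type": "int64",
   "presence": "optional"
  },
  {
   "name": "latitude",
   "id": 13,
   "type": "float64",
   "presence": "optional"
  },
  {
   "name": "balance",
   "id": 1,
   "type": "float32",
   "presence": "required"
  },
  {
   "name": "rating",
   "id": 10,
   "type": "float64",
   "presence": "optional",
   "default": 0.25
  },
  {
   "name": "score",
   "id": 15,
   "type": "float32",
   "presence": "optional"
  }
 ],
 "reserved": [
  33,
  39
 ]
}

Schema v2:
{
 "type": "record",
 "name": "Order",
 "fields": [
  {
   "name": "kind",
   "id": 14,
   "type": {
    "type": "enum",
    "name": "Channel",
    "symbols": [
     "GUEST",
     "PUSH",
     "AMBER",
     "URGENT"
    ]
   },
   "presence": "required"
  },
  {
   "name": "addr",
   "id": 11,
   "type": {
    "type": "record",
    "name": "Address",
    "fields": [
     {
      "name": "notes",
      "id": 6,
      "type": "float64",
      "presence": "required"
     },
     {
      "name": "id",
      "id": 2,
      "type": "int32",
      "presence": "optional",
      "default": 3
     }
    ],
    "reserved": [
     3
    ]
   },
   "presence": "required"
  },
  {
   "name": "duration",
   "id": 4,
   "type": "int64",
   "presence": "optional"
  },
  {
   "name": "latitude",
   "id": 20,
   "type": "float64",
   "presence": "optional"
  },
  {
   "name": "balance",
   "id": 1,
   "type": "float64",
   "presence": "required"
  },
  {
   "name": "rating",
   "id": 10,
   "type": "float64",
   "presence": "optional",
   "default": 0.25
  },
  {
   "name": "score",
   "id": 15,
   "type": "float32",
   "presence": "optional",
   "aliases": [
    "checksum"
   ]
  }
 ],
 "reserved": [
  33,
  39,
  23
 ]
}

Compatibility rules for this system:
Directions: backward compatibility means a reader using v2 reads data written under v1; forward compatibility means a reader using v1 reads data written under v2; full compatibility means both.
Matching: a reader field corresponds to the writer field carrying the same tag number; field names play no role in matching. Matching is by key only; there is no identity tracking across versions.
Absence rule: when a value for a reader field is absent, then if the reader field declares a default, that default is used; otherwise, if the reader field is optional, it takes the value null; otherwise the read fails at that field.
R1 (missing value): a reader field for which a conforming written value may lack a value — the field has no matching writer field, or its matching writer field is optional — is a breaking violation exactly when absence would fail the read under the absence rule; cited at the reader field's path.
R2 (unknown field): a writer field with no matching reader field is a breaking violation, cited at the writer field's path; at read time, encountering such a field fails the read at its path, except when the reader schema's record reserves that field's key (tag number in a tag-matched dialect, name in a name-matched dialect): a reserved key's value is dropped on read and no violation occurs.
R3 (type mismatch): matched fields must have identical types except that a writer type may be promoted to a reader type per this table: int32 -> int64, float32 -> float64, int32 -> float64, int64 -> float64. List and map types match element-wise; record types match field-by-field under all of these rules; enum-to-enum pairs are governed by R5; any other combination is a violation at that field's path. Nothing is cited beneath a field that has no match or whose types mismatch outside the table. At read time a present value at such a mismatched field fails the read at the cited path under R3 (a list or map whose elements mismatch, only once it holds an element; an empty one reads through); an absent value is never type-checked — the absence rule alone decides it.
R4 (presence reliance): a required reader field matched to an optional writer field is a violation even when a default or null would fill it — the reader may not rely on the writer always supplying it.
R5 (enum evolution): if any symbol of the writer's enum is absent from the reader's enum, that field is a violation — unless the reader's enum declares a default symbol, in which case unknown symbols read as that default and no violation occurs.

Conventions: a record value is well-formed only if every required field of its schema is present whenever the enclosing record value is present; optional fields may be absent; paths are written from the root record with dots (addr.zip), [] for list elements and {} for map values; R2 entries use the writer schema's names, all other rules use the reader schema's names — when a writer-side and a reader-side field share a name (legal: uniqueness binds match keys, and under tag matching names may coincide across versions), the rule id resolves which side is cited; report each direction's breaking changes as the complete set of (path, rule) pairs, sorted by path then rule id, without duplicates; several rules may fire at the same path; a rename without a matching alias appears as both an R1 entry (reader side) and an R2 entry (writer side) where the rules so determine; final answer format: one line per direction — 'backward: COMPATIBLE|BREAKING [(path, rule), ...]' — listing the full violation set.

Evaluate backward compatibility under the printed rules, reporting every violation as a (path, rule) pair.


backward: BREAKING [(addr.notes, R3), (kind, R1), (kind, R4), (latitude, R2)]

the writer's type comes first in each Order pair
backward pass over Order, reader schema v2, writer schema v1:
  kind <- kind (Channel -> Channel, writer optional)
  addr <- addr (Address -> Address, writer required)
  duration <- duration (int64 -> int64, writer optional)
  no writer field matches reader latitude
  balance <- balance (float32 -> float64, writer required)
  rating <- rating (float64 -> float64, writer optional)
  score <- score (float32 -> float32, writer optional)
  leftover writer field: latitude
  addr.notes <- addr.notes (string -> float64, writer required)
  addr.id <- addr.quantity (int32 -> int32, writer optional)
  leftover writer field: addr.enabled
  violation R3 at addr.notes
  violation R1 at kind
  violation R4 at kind
  violation R2 at latitude
  => backward: BREAKING (4)
the rest of the Order diff is inert for this question:
  field balance in record Order: type float32 changed to float64 -> its effect on Order is confined to the forward direction, not asked
  renamed field quantity to id in record Address -> inert for the asked Order verdict: nothing fires
  removed field enabled from record Address (its key 3 joins the reserved list) -> its effect on Order is confined to the forward direction, not asked


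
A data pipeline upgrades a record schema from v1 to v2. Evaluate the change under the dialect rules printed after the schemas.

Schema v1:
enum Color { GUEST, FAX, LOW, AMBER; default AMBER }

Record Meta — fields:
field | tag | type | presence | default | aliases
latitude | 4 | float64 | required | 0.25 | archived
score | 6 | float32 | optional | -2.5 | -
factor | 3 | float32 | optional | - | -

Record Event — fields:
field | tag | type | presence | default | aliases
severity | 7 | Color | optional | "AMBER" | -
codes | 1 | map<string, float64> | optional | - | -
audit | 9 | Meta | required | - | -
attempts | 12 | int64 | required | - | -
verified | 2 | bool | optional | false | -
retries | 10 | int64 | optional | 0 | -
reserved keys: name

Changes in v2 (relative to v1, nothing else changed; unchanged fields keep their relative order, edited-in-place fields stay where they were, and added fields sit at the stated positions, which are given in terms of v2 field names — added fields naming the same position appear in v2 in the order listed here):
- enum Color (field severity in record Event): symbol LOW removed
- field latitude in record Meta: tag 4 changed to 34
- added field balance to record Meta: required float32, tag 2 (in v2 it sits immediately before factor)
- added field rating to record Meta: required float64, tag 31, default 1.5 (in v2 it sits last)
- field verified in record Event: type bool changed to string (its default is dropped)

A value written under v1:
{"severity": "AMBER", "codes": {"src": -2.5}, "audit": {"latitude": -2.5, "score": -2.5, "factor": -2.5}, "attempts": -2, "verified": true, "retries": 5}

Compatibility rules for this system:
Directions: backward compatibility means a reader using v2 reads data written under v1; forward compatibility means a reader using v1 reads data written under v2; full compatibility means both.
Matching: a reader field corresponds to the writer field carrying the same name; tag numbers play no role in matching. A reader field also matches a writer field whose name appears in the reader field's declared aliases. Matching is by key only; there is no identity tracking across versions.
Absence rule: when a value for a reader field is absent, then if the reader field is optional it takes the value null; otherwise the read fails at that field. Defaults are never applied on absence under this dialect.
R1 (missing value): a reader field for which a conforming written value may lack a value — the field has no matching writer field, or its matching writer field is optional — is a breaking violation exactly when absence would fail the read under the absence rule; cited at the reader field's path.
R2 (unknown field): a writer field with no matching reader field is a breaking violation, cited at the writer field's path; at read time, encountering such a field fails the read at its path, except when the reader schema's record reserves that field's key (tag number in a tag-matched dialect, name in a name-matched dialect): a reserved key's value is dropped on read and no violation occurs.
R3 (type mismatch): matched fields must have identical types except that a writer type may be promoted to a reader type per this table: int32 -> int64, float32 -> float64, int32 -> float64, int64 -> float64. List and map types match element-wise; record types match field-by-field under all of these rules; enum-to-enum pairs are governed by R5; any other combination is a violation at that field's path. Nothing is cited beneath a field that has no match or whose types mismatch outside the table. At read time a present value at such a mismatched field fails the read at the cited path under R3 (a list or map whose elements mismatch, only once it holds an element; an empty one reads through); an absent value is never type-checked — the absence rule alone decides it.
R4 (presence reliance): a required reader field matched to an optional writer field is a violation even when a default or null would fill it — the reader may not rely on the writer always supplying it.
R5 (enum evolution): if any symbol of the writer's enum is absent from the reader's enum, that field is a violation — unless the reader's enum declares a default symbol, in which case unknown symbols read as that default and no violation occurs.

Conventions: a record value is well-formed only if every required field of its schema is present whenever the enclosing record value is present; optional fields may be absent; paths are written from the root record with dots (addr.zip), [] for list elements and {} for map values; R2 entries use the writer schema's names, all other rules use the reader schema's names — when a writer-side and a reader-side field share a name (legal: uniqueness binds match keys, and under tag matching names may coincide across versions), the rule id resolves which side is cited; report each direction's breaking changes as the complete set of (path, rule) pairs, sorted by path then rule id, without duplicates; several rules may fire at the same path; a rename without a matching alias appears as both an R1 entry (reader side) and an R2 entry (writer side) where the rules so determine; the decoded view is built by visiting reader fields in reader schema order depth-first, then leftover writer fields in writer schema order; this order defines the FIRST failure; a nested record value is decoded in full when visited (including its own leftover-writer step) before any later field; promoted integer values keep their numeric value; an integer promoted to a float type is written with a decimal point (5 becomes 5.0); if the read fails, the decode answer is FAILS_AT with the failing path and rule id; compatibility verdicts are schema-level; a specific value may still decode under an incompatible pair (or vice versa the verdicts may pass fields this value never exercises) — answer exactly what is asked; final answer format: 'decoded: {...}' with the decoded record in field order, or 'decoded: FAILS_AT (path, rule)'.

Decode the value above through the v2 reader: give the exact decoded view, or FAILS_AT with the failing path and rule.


arrows below run writer -> reader for Event
decode (reader v2):
  severity := "AMBER"
  codes := {"src": -2.5}
  audit.latitude := -2.5
  audit.score := -2.5
  read fails at audit.balance under R1 (no fill)
  => FAILS_AT (audit.balance, R1)
the other Event changes do not affect what is asked:
  enum Color (field severity in record Event): symbol LOW removed -> triggers nothing under the printed rules; the Event answer is the same either way
  field latitude in record Meta: tag 4 changed to 34 -> triggers nothing under the printed rules; the Event answer is the same either way
  added field rating to record Meta: required float64, tag 31, default 1.5 (in v2 it sits last) -> matters for Event compatibility verdicts, not for this value's decode
  field verified in record Event: type bool changed to string (its default is dropped) -> matters for Event compatibility verdicts, not for this value's decode

decoded: FAILS_AT (audit.balance, R1)
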